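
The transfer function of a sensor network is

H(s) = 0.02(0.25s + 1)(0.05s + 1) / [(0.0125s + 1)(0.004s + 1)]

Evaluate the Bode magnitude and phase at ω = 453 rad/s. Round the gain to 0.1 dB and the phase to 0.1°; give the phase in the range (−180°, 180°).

12.7 dB, 35.9°

At ω = 453 rad/s:
zero (1 + j453·0.25) = 1 + j113.25 → |·| ≈ 113.25, ∠ ≈ 89.49°
zero (1 + j453·0.05) = 1 + j22.65 → |·| ≈ 22.672, ∠ ≈ 87.47°
pole (1 + j453·0.0125) = 1 + j5.6625 → |·| ≈ 5.7501, ∠ ≈ 79.98°
pole (1 + j453·0.004) = 1 + j1.812 → |·| ≈ 2.0696, ∠ ≈ 61.11°
|H| = 0.02 · 113.25 · 22.672 / (5.7501 · 2.0696) ≈ 4.3152
Gain = 20 log₁₀(4.3152) ≈ 12.70 dB
∠H = (89.49° + 87.47°) − (79.98° + 61.11°) = 35.87°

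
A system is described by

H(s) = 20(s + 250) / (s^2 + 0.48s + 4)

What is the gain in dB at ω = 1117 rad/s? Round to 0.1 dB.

-34.7 dB

At s = jω = j1117:
zero (s+250): 250 + j1117 → |·| = √(250²+1117²) = √1310189 ≈ 1144.6, ∠ = arctan(1117/250) ≈ 77.38°
quadratic: (j1117)² + 0.48·j1117 + 4 = -1247685 + j536.16 → |·| ≈ 1.2477e+06, ∠ ≈ 179.98°
|H| = 20 · 1144.6 / 1.2477e+06 ≈ 0.018347
Gain = 20 log₁₀(0.018347) ≈ -34.73 dB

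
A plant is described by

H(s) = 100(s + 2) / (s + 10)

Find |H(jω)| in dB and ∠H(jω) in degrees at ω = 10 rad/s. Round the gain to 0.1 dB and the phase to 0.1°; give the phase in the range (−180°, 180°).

37.2 dB, 33.7°

At s = jω = j10:
zero (s+2): 2 + j10 → |·| = √(2²+10²) = √104 ≈ 10.198, ∠ = arctan(10/2) ≈ 78.69°
pole (s+10): 10 + j10 → |·| = √(10²+10²) = √200 ≈ 14.142, ∠ = arctan(10/10) ≈ 45.00°
|H| = 100 · 10.198 / 14.142 ≈ 72.111
Gain = 20 log₁₀(72.111) ≈ 37.16 dB
∠H = 78.69° − 45.00° = 33.69°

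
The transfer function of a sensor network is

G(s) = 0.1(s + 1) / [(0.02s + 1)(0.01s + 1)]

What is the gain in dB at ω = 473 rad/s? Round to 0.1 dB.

0.2 dB

At ω = 473 rad/s:
zero (1 + j473·1) = 1 + j473 → |·| ≈ 473, ∠ ≈ 89.88°
pole (1 + j473·0.02) = 1 + j9.46 → |·| ≈ 9.5127, ∠ ≈ 83.97°
pole (1 + j473·0.01) = 1 + j4.73 → |·| ≈ 4.8346, ∠ ≈ 78.06°
|G| = 0.1 · 473 / (9.5127 · 4.8346) ≈ 1.0285
Gain = 20 log₁₀(1.0285) ≈ 0.24 dB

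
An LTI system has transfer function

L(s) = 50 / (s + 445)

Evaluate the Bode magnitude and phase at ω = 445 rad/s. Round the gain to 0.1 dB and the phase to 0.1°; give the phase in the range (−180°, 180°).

-22.0 dB, -45.0°

At s = jω = j445:
pole (s+445): 445 + j445 → |·| = √(445²+445²) = √396050 ≈ 629.33, ∠ = arctan(445/445) ≈ 45.00°
|L| = 50 / 629.33 ≈ 0.07945
Gain = 20 log₁₀(0.07945) ≈ -22.00 dB
∠L = 0.00° − 45.00° = -45.00°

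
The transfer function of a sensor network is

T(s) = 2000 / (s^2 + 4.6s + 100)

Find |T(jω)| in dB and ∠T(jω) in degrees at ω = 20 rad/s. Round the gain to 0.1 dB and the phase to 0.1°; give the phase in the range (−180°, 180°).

16.1 dB, -163.0°

At s = jω = j20:
quadratic: (j20)² + 4.6·j20 + 100 = -300 + j92 → |·| ≈ 313.79, ∠ ≈ 162.95°
|T| = 2000 / 313.79 ≈ 6.3737
Gain = 20 log₁₀(6.3737) ≈ 16.09 dB
∠T = 0.00° − 162.95° = -162.95°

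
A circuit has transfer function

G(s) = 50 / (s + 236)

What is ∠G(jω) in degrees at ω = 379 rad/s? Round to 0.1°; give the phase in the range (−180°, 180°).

-58.1°

At s = jω = j379:
pole (s+236): 236 + j379 → |·| = √(236²+379²) = √199337 ≈ 446.47, ∠ = arctan(379/236) ≈ 58.09°
∠G = 0.00° − 58.09° = -58.09°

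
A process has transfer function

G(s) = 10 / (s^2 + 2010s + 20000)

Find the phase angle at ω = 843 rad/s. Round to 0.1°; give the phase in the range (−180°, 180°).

-112.2°

Substitute s = j843:
Numerator: 10 = 10 + j0
Denominator: (j843)^2 + 2010(j843) + 20000 = -690649 + j1694430
|N| = √(10² + 0²) ≈ 10, ∠N ≈ 0.00°
|D| = √(690649² + 1694430²) ≈ 1.8298e+06, ∠D ≈ 112.18°
∠G = 0.00° − 112.18° = -112.18°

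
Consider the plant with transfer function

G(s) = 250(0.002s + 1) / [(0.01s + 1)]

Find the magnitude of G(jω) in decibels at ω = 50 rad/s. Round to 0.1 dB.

47.0 dB

At ω = 50 rad/s:
zero (1 + j50·0.002) = 1 + j0.1 → |·| ≈ 1.005, ∠ ≈ 5.71°
pole (1 + j50·0.01) = 1 + j0.5 → |·| ≈ 1.118, ∠ ≈ 26.57°
|G| = 250 · 1.005 / (1.118) ≈ 224.73
Gain = 20 log₁₀(224.73) ≈ 47.03 dB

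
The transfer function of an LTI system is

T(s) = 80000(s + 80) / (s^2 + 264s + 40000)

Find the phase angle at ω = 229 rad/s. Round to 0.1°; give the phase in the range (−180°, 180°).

At s = jω = j229:
zero (s+80): 80 + j229 → |·| = √(80²+229²) = √58841 ≈ 242.57, ∠ = arctan(229/80) ≈ 70.74°
quadratic: (j229)² + 264·j229 + 40000 = -12441 + j60456 → |·| ≈ 61723, ∠ ≈ 101.63°
∠T = 70.74° − 101.63° = -30.89°

-30.9°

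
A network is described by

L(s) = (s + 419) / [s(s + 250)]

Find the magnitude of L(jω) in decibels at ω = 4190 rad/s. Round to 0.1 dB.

-72.4 dB

At s = jω = j4190:
zero (s+419): 419 + j4190 → |·| = √(419²+4190²) = √17731661 ≈ 4210.9, ∠ = arctan(4190/419) ≈ 84.29°
pole (s+250): 250 + j4190 → |·| = √(250²+4190²) = √17618600 ≈ 4197.5, ∠ = arctan(4190/250) ≈ 86.59°
pole at origin: |s| = 4190, ∠ = 90.00° (in denominator)
|L| = 1 · 4210.9 / 1.7588e+07 ≈ 0.00023942
Gain = 20 log₁₀(0.00023942) ≈ -72.42 dB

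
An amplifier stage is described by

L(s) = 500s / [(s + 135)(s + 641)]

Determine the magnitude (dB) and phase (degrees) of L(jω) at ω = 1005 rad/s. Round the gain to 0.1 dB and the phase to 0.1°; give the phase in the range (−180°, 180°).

-7.6 dB, -49.8°

At s = jω = j1005:
zero at origin: s = j1005 → |·| = 1005, ∠ = 90.00°
pole (s+135): 135 + j1005 → |·| = √(135²+1005²) = √1028250 ≈ 1014, ∠ = arctan(1005/135) ≈ 82.35°
pole (s+641): 641 + j1005 → |·| = √(641²+1005²) = √1420906 ≈ 1192, ∠ = arctan(1005/641) ≈ 57.47°
|L| = 500 · 1005 / 1.2087e+06 ≈ 0.41574
Gain = 20 log₁₀(0.41574) ≈ -7.62 dB
∠L = 90.00° − 139.82° = -49.82°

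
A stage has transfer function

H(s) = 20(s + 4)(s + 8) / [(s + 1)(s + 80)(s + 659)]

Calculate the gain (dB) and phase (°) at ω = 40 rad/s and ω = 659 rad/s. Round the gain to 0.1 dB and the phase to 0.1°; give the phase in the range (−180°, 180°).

At s = jω = j40:
zero (s+4): 4 + j40 → |·| = √(4²+40²) = √1616 ≈ 40.2, ∠ = arctan(40/4) ≈ 84.29°
zero (s+8): 8 + j40 → |·| = √(8²+40²) = √1664 ≈ 40.792, ∠ = arctan(40/8) ≈ 78.69°
pole (s+1): 1 + j40 → |·| = √(1²+40²) = √1601 ≈ 40.012, ∠ = arctan(40/1) ≈ 88.57°
pole (s+80): 80 + j40 → |·| = √(80²+40²) = √8000 ≈ 89.443, ∠ = arctan(40/80) ≈ 26.57°
pole (s+659): 659 + j40 → |·| = √(659²+40²) = √435881 ≈ 660.21, ∠ = arctan(40/659) ≈ 3.47°
|H| = 20 · 1639.8 / 2.3628e+06 ≈ 0.01388
Gain = 20 log₁₀(0.01388) ≈ -37.15 dB
∠H = 162.98° − 118.61° = 44.37°

At s = jω = j659:
zero (s+4): 4 + j659 → |·| = √(4²+659²) = √434297 ≈ 659.01, ∠ = arctan(659/4) ≈ 89.65°
zero (s+8): 8 + j659 → |·| = √(8²+659²) = √434345 ≈ 659.05, ∠ = arctan(659/8) ≈ 89.30°
pole (s+1): 1 + j659 → |·| = √(1²+659²) = √434282 ≈ 659, ∠ = arctan(659/1) ≈ 89.91°
pole (s+80): 80 + j659 → |·| = √(80²+659²) = √440681 ≈ 663.84, ∠ = arctan(659/80) ≈ 83.08°
pole (s+659): 659 + j659 → |·| = √(659²+659²) = √868562 ≈ 931.97, ∠ = arctan(659/659) ≈ 45.00°
|H| = 20 · 4.3432e+05 / 4.0771e+08 ≈ 0.021305
Gain = 20 log₁₀(0.021305) ≈ -33.43 dB
∠H = 178.95° − 217.99° = -39.04°

ω = 40: -37.2 dB, 44.4°; ω = 659: -33.4 dB, -39.0°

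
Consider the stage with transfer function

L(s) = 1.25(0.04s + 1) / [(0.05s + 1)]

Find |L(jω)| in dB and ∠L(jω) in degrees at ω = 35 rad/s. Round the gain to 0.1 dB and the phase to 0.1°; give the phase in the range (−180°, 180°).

0.6 dB, -5.8°

At ω = 35 rad/s:
zero (1 + j35·0.04) = 1 + j1.4 → |·| ≈ 1.7205, ∠ ≈ 54.46°
pole (1 + j35·0.05) = 1 + j1.75 → |·| ≈ 2.0156, ∠ ≈ 60.26°
|L| = 1.25 · 1.7205 / (2.0156) ≈ 1.067
Gain = 20 log₁₀(1.067) ≈ 0.56 dB
∠L = (54.46°) − (60.26°) = -5.80°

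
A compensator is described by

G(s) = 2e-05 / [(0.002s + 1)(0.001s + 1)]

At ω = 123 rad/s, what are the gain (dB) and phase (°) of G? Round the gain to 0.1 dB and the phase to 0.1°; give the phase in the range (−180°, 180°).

At ω = 123 rad/s:
pole (1 + j123·0.002) = 1 + j0.246 → |·| ≈ 1.0298, ∠ ≈ 13.82°
pole (1 + j123·0.001) = 1 + j0.123 → |·| ≈ 1.0075, ∠ ≈ 7.01°
|G| = 2e-05 · 1 / (1.0298 · 1.0075) ≈ 1.9277e-05
Gain = 20 log₁₀(1.9277e-05) ≈ -94.30 dB
∠G = (0°) − (13.82° + 7.01°) = -20.83°

-94.3 dB, -20.8°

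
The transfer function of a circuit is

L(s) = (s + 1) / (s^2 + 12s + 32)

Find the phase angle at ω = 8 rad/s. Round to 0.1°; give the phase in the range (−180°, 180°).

Substitute s = j8:
Numerator: (j8) + 1 = 1 + j8
Denominator: (j8)^2 + 12(j8) + 32 = -32 + j96
|N| = √(1² + 8²) ≈ 8.0623, ∠N ≈ 82.87°
|D| = √(32² + 96²) ≈ 101.19, ∠D ≈ 108.43°
∠L = 82.87° − 108.43° = -25.56°

-25.6°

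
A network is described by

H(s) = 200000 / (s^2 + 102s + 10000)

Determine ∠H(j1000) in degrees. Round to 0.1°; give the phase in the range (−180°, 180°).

At s = jω = j1000:
quadratic: (j1000)² + 102·j1000 + 10000 = -990000 + j102000 → |·| ≈ 9.9524e+05, ∠ ≈ 174.12°
∠H = 0.00° − 174.12° = -174.12°

-174.1°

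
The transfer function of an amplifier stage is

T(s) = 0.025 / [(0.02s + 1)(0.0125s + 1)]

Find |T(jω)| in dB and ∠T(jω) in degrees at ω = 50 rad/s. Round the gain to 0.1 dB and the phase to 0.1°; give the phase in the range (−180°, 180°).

At ω = 50 rad/s:
pole (1 + j50·0.02) = 1 + j1 → |·| ≈ 1.4142, ∠ ≈ 45.00°
pole (1 + j50·0.0125) = 1 + j0.625 → |·| ≈ 1.1792, ∠ ≈ 32.01°
|T| = 0.025 · 1 / (1.4142 · 1.1792) ≈ 0.014991
Gain = 20 log₁₀(0.014991) ≈ -36.48 dB
∠T = (0°) − (45.00° + 32.01°) = -77.01°

-36.5 dB, -77.0°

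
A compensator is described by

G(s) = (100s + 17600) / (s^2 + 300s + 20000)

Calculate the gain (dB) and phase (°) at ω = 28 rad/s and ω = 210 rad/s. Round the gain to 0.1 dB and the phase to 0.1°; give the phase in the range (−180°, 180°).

Substitute s = j28:
Numerator: 100(j28) + 17600 = 17600 + j2800
Denominator: (j28)^2 + 300(j28) + 20000 = 19216 + j8400
|N| = √(17600² + 2800²) ≈ 17821, ∠N ≈ 9.04°
|D| = √(19216² + 8400²) ≈ 20972, ∠D ≈ 23.61°
|G| = 17821 / 20972 ≈ 0.84975
Gain = 20 log₁₀(0.84975) ≈ -1.41 dB
∠G = 9.04° − 23.61° = -14.57°

Substitute s = j210:
Numerator: 100(j210) + 17600 = 17600 + j21000
Denominator: (j210)^2 + 300(j210) + 20000 = -24100 + j63000
|N| = √(17600² + 21000²) ≈ 27400, ∠N ≈ 50.03°
|D| = √(24100² + 63000²) ≈ 67452, ∠D ≈ 110.93°
|G| = 27400 / 67452 ≈ 0.40621
Gain = 20 log₁₀(0.40621) ≈ -7.82 dB
∠G = 50.03° − 110.93° = -60.90°

ω = 28: -1.4 dB, -14.6°; ω = 210: -7.8 dB, -60.9°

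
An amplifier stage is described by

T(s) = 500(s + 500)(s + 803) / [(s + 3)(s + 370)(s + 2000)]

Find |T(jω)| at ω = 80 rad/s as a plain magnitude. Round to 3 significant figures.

3.37

At s = jω = j80:
zero (s+500): 500 + j80 → |·| = √(500²+80²) = √256400 ≈ 506.36, ∠ = arctan(80/500) ≈ 9.09°
zero (s+803): 803 + j80 → |·| = √(803²+80²) = √651209 ≈ 806.98, ∠ = arctan(80/803) ≈ 5.69°
pole (s+3): 3 + j80 → |·| = √(3²+80²) = √6409 ≈ 80.056, ∠ = arctan(80/3) ≈ 87.85°
pole (s+370): 370 + j80 → |·| = √(370²+80²) = √143300 ≈ 378.55, ∠ = arctan(80/370) ≈ 12.20°
pole (s+2000): 2000 + j80 → |·| = √(2000²+80²) = √4006400 ≈ 2001.6, ∠ = arctan(80/2000) ≈ 2.29°
|T| = 500 · 4.0862e+05 / 6.0659e+07 ≈ 3.3682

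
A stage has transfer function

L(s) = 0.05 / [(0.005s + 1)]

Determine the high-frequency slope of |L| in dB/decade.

-20 dB/decade

Each pole contributes −20 dB/decade at high frequency; each zero contributes +20 dB/decade.
Net: 0 zero(s) − 1 pole(s) → -20 dB/decade.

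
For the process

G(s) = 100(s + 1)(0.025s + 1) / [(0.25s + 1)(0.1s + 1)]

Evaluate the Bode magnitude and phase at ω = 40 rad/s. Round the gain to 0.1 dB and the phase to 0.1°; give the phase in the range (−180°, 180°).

42.7 dB, -26.7°

At ω = 40 rad/s:
zero (1 + j40·1) = 1 + j40 → |·| ≈ 40.012, ∠ ≈ 88.57°
zero (1 + j40·0.025) = 1 + j1 → |·| ≈ 1.4142, ∠ ≈ 45.00°
pole (1 + j40·0.25) = 1 + j10 → |·| ≈ 10.05, ∠ ≈ 84.29°
pole (1 + j40·0.1) = 1 + j4 → |·| ≈ 4.1231, ∠ ≈ 75.96°
|G| = 100 · 40.012 · 1.4142 / (10.05 · 4.1231) ≈ 136.56
Gain = 20 log₁₀(136.56) ≈ 42.71 dB
∠G = (88.57° + 45.00°) − (84.29° + 75.96°) = -26.68°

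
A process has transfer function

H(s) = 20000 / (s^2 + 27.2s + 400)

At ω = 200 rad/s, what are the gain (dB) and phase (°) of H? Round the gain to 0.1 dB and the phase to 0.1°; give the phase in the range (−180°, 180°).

-6.0 dB, -172.2°

At s = jω = j200:
quadratic: (j200)² + 27.2·j200 + 400 = -39600 + j5440 → |·| ≈ 39972, ∠ ≈ 172.18°
|H| = 20000 / 39972 ≈ 0.50035
Gain = 20 log₁₀(0.50035) ≈ -6.01 dB
∠H = 0.00° − 172.18° = -172.18°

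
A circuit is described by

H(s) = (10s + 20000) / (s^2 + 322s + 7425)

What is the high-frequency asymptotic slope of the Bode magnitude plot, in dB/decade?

Each pole contributes −20 dB/decade at high frequency; each zero contributes +20 dB/decade.
Net: 1 zero(s) − 2 pole(s) → -20 dB/decade.

-20 dB/decade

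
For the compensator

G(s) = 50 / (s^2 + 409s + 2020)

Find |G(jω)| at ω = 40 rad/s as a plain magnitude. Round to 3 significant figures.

0.00306

Substitute s = j40:
Numerator: 50 = 50 + j0
Denominator: (j40)^2 + 409(j40) + 2020 = 420 + j16360
|N| = √(50² + 0²) ≈ 50, ∠N ≈ 0.00°
|D| = √(420² + 16360²) ≈ 16365, ∠D ≈ 88.53°
|G| = 50 / 16365 ≈ 0.0030553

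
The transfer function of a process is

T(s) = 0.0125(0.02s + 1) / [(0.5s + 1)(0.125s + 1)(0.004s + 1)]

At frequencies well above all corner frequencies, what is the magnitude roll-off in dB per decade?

-40 dB/decade

Each pole contributes −20 dB/decade at high frequency; each zero contributes +20 dB/decade.
Net: 1 zero(s) − 3 pole(s) → -40 dB/decade.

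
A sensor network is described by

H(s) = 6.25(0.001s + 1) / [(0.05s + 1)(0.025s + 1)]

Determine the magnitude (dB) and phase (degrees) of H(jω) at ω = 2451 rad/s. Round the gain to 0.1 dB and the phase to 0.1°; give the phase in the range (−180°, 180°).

-53.1 dB, -110.8°

At ω = 2451 rad/s:
zero (1 + j2451·0.001) = 1 + j2.451 → |·| ≈ 2.6471, ∠ ≈ 67.80°
pole (1 + j2451·0.05) = 1 + j122.55 → |·| ≈ 122.55, ∠ ≈ 89.53°
pole (1 + j2451·0.025) = 1 + j61.275 → |·| ≈ 61.283, ∠ ≈ 89.07°
|H| = 6.25 · 2.6471 / (122.55 · 61.283) ≈ 0.0022029
Gain = 20 log₁₀(0.0022029) ≈ -53.14 dB
∠H = (67.80°) − (89.53° + 89.07°) = -110.80°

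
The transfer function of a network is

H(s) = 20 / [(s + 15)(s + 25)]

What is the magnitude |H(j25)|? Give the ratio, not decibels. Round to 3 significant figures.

0.0194

At s = jω = j25:
pole (s+15): 15 + j25 → |·| = √(15²+25²) = √850 ≈ 29.155, ∠ = arctan(25/15) ≈ 59.04°
pole (s+25): 25 + j25 → |·| = √(25²+25²) = √1250 ≈ 35.355, ∠ = arctan(25/25) ≈ 45.00°
|H| = 20 / 1030.8 ≈ 0.019402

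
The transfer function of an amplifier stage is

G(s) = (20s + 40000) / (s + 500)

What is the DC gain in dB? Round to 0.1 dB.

G(0) = 40000 / 500 = 80
20 log₁₀(80) ≈ 38.06 dB

38.1 dB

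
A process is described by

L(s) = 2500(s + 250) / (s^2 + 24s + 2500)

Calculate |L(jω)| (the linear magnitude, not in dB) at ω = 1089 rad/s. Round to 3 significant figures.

2.36

At s = jω = j1089:
zero (s+250): 250 + j1089 → |·| = √(250²+1089²) = √1248421 ≈ 1117.3, ∠ = arctan(1089/250) ≈ 77.07°
quadratic: (j1089)² + 24·j1089 + 2500 = -1183421 + j26136 → |·| ≈ 1.1837e+06, ∠ ≈ 178.73°
|L| = 2500 · 1117.3 / 1.1837e+06 ≈ 2.3598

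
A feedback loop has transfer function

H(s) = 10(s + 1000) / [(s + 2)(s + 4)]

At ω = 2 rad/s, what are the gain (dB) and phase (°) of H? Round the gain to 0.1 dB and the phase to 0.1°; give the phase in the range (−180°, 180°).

58.0 dB, -71.5°

At s = jω = j2:
zero (s+1000): 1000 + j2 → |·| = √(1000²+2²) = √1000004 ≈ 1000, ∠ = arctan(2/1000) ≈ 0.11°
pole (s+2): 2 + j2 → |·| = √(2²+2²) = √8 ≈ 2.8284, ∠ = arctan(2/2) ≈ 45.00°
pole (s+4): 4 + j2 → |·| = √(4²+2²) = √20 ≈ 4.4721, ∠ = arctan(2/4) ≈ 26.57°
|H| = 10 · 1000 / 12.649 ≈ 790.58
Gain = 20 log₁₀(790.58) ≈ 57.96 dB
∠H = 0.11° − 71.57° = -71.46°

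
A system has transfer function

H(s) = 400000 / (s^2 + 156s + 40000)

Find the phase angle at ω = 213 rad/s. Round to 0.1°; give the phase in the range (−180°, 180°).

At s = jω = j213:
quadratic: (j213)² + 156·j213 + 40000 = -5369 + j33228 → |·| ≈ 33659, ∠ ≈ 99.18°
∠H = 0.00° − 99.18° = -99.18°

-99.2°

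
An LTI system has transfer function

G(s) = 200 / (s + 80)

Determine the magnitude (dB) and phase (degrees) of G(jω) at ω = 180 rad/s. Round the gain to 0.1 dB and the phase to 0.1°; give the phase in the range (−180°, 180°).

0.1 dB, -66.0°

Substitute s = j180:
Numerator: 200 = 200 + j0
Denominator: (j180) + 80 = 80 + j180
|N| = √(200² + 0²) ≈ 200, ∠N ≈ 0.00°
|D| = √(80² + 180²) ≈ 196.98, ∠D ≈ 66.04°
|G| = 200 / 196.98 ≈ 1.0153
Gain = 20 log₁₀(1.0153) ≈ 0.13 dB
∠G = 0.00° − 66.04° = -66.04°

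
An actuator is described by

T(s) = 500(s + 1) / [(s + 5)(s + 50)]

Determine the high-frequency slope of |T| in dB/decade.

-20 dB/decade

Each pole contributes −20 dB/decade at high frequency; each zero contributes +20 dB/decade.
Net: 1 zero(s) − 2 pole(s) → -20 dB/decade.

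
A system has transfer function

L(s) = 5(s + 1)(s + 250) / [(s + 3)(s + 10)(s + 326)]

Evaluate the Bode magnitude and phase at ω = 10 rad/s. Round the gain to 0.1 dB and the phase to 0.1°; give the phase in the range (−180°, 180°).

At s = jω = j10:
zero (s+1): 1 + j10 → |·| = √(1²+10²) = √101 ≈ 10.05, ∠ = arctan(10/1) ≈ 84.29°
zero (s+250): 250 + j10 → |·| = √(250²+10²) = √62600 ≈ 250.2, ∠ = arctan(10/250) ≈ 2.29°
pole (s+3): 3 + j10 → |·| = √(3²+10²) = √109 ≈ 10.44, ∠ = arctan(10/3) ≈ 73.30°
pole (s+10): 10 + j10 → |·| = √(10²+10²) = √200 ≈ 14.142, ∠ = arctan(10/10) ≈ 45.00°
pole (s+326): 326 + j10 → |·| = √(326²+10²) = √106376 ≈ 326.15, ∠ = arctan(10/326) ≈ 1.76°
|L| = 5 · 2514.5 / 48154 ≈ 0.26109
Gain = 20 log₁₀(0.26109) ≈ -11.66 dB
∠L = 86.58° − 120.06° = -33.48°

-11.7 dB, -33.5°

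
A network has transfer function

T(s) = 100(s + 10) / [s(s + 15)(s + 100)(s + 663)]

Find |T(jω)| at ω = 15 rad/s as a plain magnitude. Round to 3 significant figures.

At s = jω = j15:
zero (s+10): 10 + j15 → |·| = √(10²+15²) = √325 ≈ 18.028, ∠ = arctan(15/10) ≈ 56.31°
pole (s+15): 15 + j15 → |·| = √(15²+15²) = √450 ≈ 21.213, ∠ = arctan(15/15) ≈ 45.00°
pole (s+100): 100 + j15 → |·| = √(100²+15²) = √10225 ≈ 101.12, ∠ = arctan(15/100) ≈ 8.53°
pole (s+663): 663 + j15 → |·| = √(663²+15²) = √439794 ≈ 663.17, ∠ = arctan(15/663) ≈ 1.30°
pole at origin: |s| = 15, ∠ = 90.00° (in denominator)
|T| = 100 · 18.028 / 2.1338e+07 ≈ 8.4488e-05

8.45e-05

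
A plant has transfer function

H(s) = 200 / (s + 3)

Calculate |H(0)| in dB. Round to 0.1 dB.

H(0) = 200 / 3 ≈ 66.667
20 log₁₀(66.667) ≈ 36.48 dB

36.5 dB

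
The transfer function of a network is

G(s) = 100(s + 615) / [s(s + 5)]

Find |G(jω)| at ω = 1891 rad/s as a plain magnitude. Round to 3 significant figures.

At s = jω = j1891:
zero (s+615): 615 + j1891 → |·| = √(615²+1891²) = √3954106 ≈ 1988.5, ∠ = arctan(1891/615) ≈ 71.98°
pole (s+5): 5 + j1891 → |·| = √(5²+1891²) = √3575906 ≈ 1891, ∠ = arctan(1891/5) ≈ 89.85°
pole at origin: |s| = 1891, ∠ = 90.00° (in denominator)
|G| = 100 · 1988.5 / 3.5759e+06 ≈ 0.055608

0.0556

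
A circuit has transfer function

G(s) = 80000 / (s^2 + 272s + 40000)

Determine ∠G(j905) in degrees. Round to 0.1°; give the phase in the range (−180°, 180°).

-162.5°

At s = jω = j905:
quadratic: (j905)² + 272·j905 + 40000 = -779025 + j246160 → |·| ≈ 8.1699e+05, ∠ ≈ 162.46°
∠G = 0.00° − 162.46° = -162.46°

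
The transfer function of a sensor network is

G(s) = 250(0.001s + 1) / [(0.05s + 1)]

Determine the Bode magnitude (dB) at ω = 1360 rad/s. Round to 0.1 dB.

15.9 dB

At ω = 1360 rad/s:
zero (1 + j1360·0.001) = 1 + j1.36 → |·| ≈ 1.6881, ∠ ≈ 53.67°
pole (1 + j1360·0.05) = 1 + j68 → |·| ≈ 68.007, ∠ ≈ 89.16°
|G| = 250 · 1.6881 / (68.007) ≈ 6.2056
Gain = 20 log₁₀(6.2056) ≈ 15.86 dB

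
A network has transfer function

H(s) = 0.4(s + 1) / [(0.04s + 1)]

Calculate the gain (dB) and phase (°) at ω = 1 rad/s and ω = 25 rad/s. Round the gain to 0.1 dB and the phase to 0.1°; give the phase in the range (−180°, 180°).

ω = 1: -5.0 dB, 42.7°; ω = 25: 17.0 dB, 42.7°

At ω = 1 rad/s:
zero (1 + j1·1) = 1 + j1 → |·| ≈ 1.4142, ∠ ≈ 45.00°
pole (1 + j1·0.04) = 1 + j0.04 → |·| ≈ 1.0008, ∠ ≈ 2.29°
|H| = 0.4 · 1.4142 / (1.0008) ≈ 0.56523
Gain = 20 log₁₀(0.56523) ≈ -4.96 dB
∠H = (45.00°) − (2.29°) = 42.71°

At ω = 25 rad/s:
zero (1 + j25·1) = 1 + j25 → |·| ≈ 25.02, ∠ ≈ 87.71°
pole (1 + j25·0.04) = 1 + j1 → |·| ≈ 1.4142, ∠ ≈ 45.00°
|H| = 0.4 · 25.02 / (1.4142) ≈ 7.0768
Gain = 20 log₁₀(7.0768) ≈ 17.00 dB
∠H = (87.71°) − (45.00°) = 42.71°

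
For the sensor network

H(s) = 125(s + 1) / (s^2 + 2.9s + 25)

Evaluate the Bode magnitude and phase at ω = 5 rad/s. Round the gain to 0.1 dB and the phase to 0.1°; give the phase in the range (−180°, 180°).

At s = jω = j5:
zero (s+1): 1 + j5 → |·| = √(1²+5²) = √26 ≈ 5.099, ∠ = arctan(5/1) ≈ 78.69°
quadratic: (j5)² + 2.9·j5 + 25 = 0 + j14.5 → |·| ≈ 14.5, ∠ ≈ 90.00°
|H| = 125 · 5.099 / 14.5 ≈ 43.957
Gain = 20 log₁₀(43.957) ≈ 32.86 dB
∠H = 78.69° − 90.00° = -11.31°

32.9 dB, -11.3°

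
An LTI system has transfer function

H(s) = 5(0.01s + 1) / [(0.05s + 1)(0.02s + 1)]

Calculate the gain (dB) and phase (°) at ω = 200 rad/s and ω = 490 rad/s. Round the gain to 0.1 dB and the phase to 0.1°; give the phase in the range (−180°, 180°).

ω = 200: -11.4 dB, -96.8°; ω = 490: -19.7 dB, -93.4°

At ω = 200 rad/s:
zero (1 + j200·0.01) = 1 + j2 → |·| ≈ 2.2361, ∠ ≈ 63.43°
pole (1 + j200·0.05) = 1 + j10 → |·| ≈ 10.05, ∠ ≈ 84.29°
pole (1 + j200·0.02) = 1 + j4 → |·| ≈ 4.1231, ∠ ≈ 75.96°
|H| = 5 · 2.2361 / (10.05 · 4.1231) ≈ 0.26982
Gain = 20 log₁₀(0.26982) ≈ -11.38 dB
∠H = (63.43°) − (84.29° + 75.96°) = -96.82°

At ω = 490 rad/s:
zero (1 + j490·0.01) = 1 + j4.9 → |·| ≈ 5.001, ∠ ≈ 78.47°
pole (1 + j490·0.05) = 1 + j24.5 → |·| ≈ 24.52, ∠ ≈ 87.66°
pole (1 + j490·0.02) = 1 + j9.8 → |·| ≈ 9.8509, ∠ ≈ 84.17°
|H| = 5 · 5.001 / (24.52 · 9.8509) ≈ 0.10352
Gain = 20 log₁₀(0.10352) ≈ -19.70 dB
∠H = (78.47°) − (87.66° + 84.17°) = -93.36°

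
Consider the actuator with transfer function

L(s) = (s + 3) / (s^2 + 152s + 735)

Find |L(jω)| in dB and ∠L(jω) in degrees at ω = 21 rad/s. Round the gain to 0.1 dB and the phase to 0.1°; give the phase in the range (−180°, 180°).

-43.6 dB, -2.9°

Substitute s = j21:
Numerator: (j21) + 3 = 3 + j21
Denominator: (j21)^2 + 152(j21) + 735 = 294 + j3192
|N| = √(3² + 21²) ≈ 21.213, ∠N ≈ 81.87°
|D| = √(294² + 3192²) ≈ 3205.5, ∠D ≈ 84.74°
|L| = 21.213 / 3205.5 ≈ 0.0066177
Gain = 20 log₁₀(0.0066177) ≈ -43.59 dB
∠L = 81.87° − 84.74° = -2.87°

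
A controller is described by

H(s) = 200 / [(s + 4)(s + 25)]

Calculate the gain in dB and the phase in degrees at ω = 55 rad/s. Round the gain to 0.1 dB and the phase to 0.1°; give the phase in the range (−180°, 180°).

-24.4 dB, -151.4°

At s = jω = j55:
pole (s+4): 4 + j55 → |·| = √(4²+55²) = √3041 ≈ 55.145, ∠ = arctan(55/4) ≈ 85.84°
pole (s+25): 25 + j55 → |·| = √(25²+55²) = √3650 ≈ 60.415, ∠ = arctan(55/25) ≈ 65.56°
|H| = 200 / 3331.6 ≈ 0.060031
Gain = 20 log₁₀(0.060031) ≈ -24.43 dB
∠H = 0.00° − 151.40° = -151.40°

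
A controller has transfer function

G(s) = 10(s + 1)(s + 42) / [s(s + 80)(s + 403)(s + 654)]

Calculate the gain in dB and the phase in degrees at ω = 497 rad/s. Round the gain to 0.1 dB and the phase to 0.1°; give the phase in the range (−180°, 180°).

-94.5 dB, -84.0°

At s = jω = j497:
zero (s+1): 1 + j497 → |·| = √(1²+497²) = √247010 ≈ 497, ∠ = arctan(497/1) ≈ 89.88°
zero (s+42): 42 + j497 → |·| = √(42²+497²) = √248773 ≈ 498.77, ∠ = arctan(497/42) ≈ 85.17°
pole (s+80): 80 + j497 → |·| = √(80²+497²) = √253409 ≈ 503.4, ∠ = arctan(497/80) ≈ 80.86°
pole (s+403): 403 + j497 → |·| = √(403²+497²) = √409418 ≈ 639.86, ∠ = arctan(497/403) ≈ 50.96°
pole (s+654): 654 + j497 → |·| = √(654²+497²) = √674725 ≈ 821.42, ∠ = arctan(497/654) ≈ 37.23°
pole at origin: |s| = 497, ∠ = 90.00° (in denominator)
|G| = 10 · 2.4789e+05 / 1.315e+11 ≈ 1.8851e-05
Gain = 20 log₁₀(1.8851e-05) ≈ -94.49 dB
∠G = 175.05° − 259.05° = -84.00°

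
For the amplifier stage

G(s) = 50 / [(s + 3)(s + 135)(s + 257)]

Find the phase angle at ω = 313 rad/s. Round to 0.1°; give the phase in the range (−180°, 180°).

At s = jω = j313:
pole (s+3): 3 + j313 → |·| = √(3²+313²) = √97978 ≈ 313.01, ∠ = arctan(313/3) ≈ 89.45°
pole (s+135): 135 + j313 → |·| = √(135²+313²) = √116194 ≈ 340.87, ∠ = arctan(313/135) ≈ 66.67°
pole (s+257): 257 + j313 → |·| = √(257²+313²) = √164018 ≈ 404.99, ∠ = arctan(313/257) ≈ 50.61°
∠G = 0.00° − 206.73° = -206.73° ≡ 153.27° (principal value)

153.3°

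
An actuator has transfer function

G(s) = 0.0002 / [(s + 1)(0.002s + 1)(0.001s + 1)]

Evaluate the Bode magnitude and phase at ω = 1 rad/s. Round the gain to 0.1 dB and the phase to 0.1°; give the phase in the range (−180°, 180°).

-77.0 dB, -45.2°

At ω = 1 rad/s:
pole (1 + j1·1) = 1 + j1 → |·| ≈ 1.4142, ∠ ≈ 45.00°
pole (1 + j1·0.002) = 1 + j0.002 → |·| ≈ 1, ∠ ≈ 0.11°
pole (1 + j1·0.001) = 1 + j0.001 → |·| ≈ 1, ∠ ≈ 0.06°
|G| = 0.0002 · 1 / (1.4142 · 1 · 1) ≈ 0.00014142
Gain = 20 log₁₀(0.00014142) ≈ -76.99 dB
∠G = (0°) − (45.00° + 0.11° + 0.06°) = -45.17°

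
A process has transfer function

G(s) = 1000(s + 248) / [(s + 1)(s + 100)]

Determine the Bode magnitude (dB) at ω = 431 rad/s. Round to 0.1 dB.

8.3 dB

At s = jω = j431:
zero (s+248): 248 + j431 → |·| = √(248²+431²) = √247265 ≈ 497.26, ∠ = arctan(431/248) ≈ 60.08°
pole (s+1): 1 + j431 → |·| = √(1²+431²) = √185762 ≈ 431, ∠ = arctan(431/1) ≈ 89.87°
pole (s+100): 100 + j431 → |·| = √(100²+431²) = √195761 ≈ 442.45, ∠ = arctan(431/100) ≈ 76.94°
|G| = 1000 · 497.26 / 1.907e+05 ≈ 2.6076
Gain = 20 log₁₀(2.6076) ≈ 8.32 dB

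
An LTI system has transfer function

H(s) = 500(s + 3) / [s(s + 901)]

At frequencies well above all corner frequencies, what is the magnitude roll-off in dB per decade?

Each pole contributes −20 dB/decade at high frequency; each zero contributes +20 dB/decade.
Net: 1 zero(s) − 2 pole(s) → -20 dB/decade.

-20 dB/decade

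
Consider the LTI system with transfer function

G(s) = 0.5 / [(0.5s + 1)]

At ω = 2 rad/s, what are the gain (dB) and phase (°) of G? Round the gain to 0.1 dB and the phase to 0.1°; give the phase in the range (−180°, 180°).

At ω = 2 rad/s:
pole (1 + j2·0.5) = 1 + j1 → |·| ≈ 1.4142, ∠ ≈ 45.00°
|G| = 0.5 · 1 / (1.4142) ≈ 0.35356
Gain = 20 log₁₀(0.35356) ≈ -9.03 dB
∠G = (0°) − (45.00°) = -45.00°

-9.0 dB, -45.0°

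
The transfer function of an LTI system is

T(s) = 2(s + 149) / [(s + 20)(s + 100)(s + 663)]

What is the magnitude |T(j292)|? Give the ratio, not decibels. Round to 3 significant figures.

At s = jω = j292:
zero (s+149): 149 + j292 → |·| = √(149²+292²) = √107465 ≈ 327.82, ∠ = arctan(292/149) ≈ 62.97°
pole (s+20): 20 + j292 → |·| = √(20²+292²) = √85664 ≈ 292.68, ∠ = arctan(292/20) ≈ 86.08°
pole (s+100): 100 + j292 → |·| = √(100²+292²) = √95264 ≈ 308.65, ∠ = arctan(292/100) ≈ 71.10°
pole (s+663): 663 + j292 → |·| = √(663²+292²) = √524833 ≈ 724.45, ∠ = arctan(292/663) ≈ 23.77°
|T| = 2 · 327.82 / 6.5444e+07 ≈ 1.0018e-05

1.00e-05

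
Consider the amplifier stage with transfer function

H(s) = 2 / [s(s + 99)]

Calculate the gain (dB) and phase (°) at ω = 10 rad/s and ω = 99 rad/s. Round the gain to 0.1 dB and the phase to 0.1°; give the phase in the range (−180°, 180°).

At s = jω = j10:
pole (s+99): 99 + j10 → |·| = √(99²+10²) = √9901 ≈ 99.504, ∠ = arctan(10/99) ≈ 5.77°
pole at origin: |s| = 10, ∠ = 90.00° (in denominator)
|H| = 2 / 995.04 ≈ 0.00201
Gain = 20 log₁₀(0.00201) ≈ -53.94 dB
∠H = 0.00° − 95.77° = -95.77°

At s = jω = j99:
pole (s+99): 99 + j99 → |·| = √(99²+99²) = √19602 ≈ 140.01, ∠ = arctan(99/99) ≈ 45.00°
pole at origin: |s| = 99, ∠ = 90.00° (in denominator)
|H| = 2 / 13861 ≈ 0.00014429
Gain = 20 log₁₀(0.00014429) ≈ -76.82 dB
∠H = 0.00° − 135.00° = -135.00°

ω = 10: -53.9 dB, -95.8°; ω = 99: -76.8 dB, -135.0°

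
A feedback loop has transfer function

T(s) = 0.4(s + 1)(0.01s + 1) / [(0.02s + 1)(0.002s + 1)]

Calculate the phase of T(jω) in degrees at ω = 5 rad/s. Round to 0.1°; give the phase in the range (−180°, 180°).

75.3°

At ω = 5 rad/s:
zero (1 + j5·1) = 1 + j5 → |·| ≈ 5.099, ∠ ≈ 78.69°
zero (1 + j5·0.01) = 1 + j0.05 → |·| ≈ 1.0012, ∠ ≈ 2.86°
pole (1 + j5·0.02) = 1 + j0.1 → |·| ≈ 1.005, ∠ ≈ 5.71°
pole (1 + j5·0.002) = 1 + j0.01 → |·| ≈ 1, ∠ ≈ 0.57°
∠T = (78.69° + 2.86°) − (5.71° + 0.57°) = 75.27°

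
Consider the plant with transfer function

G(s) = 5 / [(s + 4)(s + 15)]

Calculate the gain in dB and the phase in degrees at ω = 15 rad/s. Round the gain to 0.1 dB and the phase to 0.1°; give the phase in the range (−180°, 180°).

-36.4 dB, -120.1°

At s = jω = j15:
pole (s+4): 4 + j15 → |·| = √(4²+15²) = √241 ≈ 15.524, ∠ = arctan(15/4) ≈ 75.07°
pole (s+15): 15 + j15 → |·| = √(15²+15²) = √450 ≈ 21.213, ∠ = arctan(15/15) ≈ 45.00°
|G| = 5 / 329.31 ≈ 0.015183
Gain = 20 log₁₀(0.015183) ≈ -36.37 dB
∠G = 0.00° − 120.07° = -120.07°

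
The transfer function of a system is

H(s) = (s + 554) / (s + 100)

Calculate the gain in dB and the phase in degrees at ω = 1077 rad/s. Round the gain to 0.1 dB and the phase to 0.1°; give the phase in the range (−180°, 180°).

At s = jω = j1077:
zero (s+554): 554 + j1077 → |·| = √(554²+1077²) = √1466845 ≈ 1211.1, ∠ = arctan(1077/554) ≈ 62.78°
pole (s+100): 100 + j1077 → |·| = √(100²+1077²) = √1169929 ≈ 1081.6, ∠ = arctan(1077/100) ≈ 84.70°
|H| = 1 · 1211.1 / 1081.6 ≈ 1.1197
Gain = 20 log₁₀(1.1197) ≈ 0.98 dB
∠H = 62.78° − 84.70° = -21.92°

1.0 dB, -21.9°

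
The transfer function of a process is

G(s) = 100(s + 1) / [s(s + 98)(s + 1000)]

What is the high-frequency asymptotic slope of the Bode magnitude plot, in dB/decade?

-40 dB/decade

Each pole contributes −20 dB/decade at high frequency; each zero contributes +20 dB/decade.
Net: 1 zero(s) − 3 pole(s) → -40 dB/decade.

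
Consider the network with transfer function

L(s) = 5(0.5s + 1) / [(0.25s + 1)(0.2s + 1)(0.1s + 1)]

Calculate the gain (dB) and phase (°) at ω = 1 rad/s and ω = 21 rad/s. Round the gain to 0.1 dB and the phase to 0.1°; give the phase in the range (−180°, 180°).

At ω = 1 rad/s:
zero (1 + j1·0.5) = 1 + j0.5 → |·| ≈ 1.118, ∠ ≈ 26.57°
pole (1 + j1·0.25) = 1 + j0.25 → |·| ≈ 1.0308, ∠ ≈ 14.04°
pole (1 + j1·0.2) = 1 + j0.2 → |·| ≈ 1.0198, ∠ ≈ 11.31°
pole (1 + j1·0.1) = 1 + j0.1 → |·| ≈ 1.005, ∠ ≈ 5.71°
|L| = 5 · 1.118 / (1.0308 · 1.0198 · 1.005) ≈ 5.2912
Gain = 20 log₁₀(5.2912) ≈ 14.47 dB
∠L = (26.57°) − (14.04° + 11.31° + 5.71°) = -4.49°

At ω = 21 rad/s:
zero (1 + j21·0.5) = 1 + j10.5 → |·| ≈ 10.548, ∠ ≈ 84.56°
pole (1 + j21·0.25) = 1 + j5.25 → |·| ≈ 5.3444, ∠ ≈ 79.22°
pole (1 + j21·0.2) = 1 + j4.2 → |·| ≈ 4.3174, ∠ ≈ 76.61°
pole (1 + j21·0.1) = 1 + j2.1 → |·| ≈ 2.3259, ∠ ≈ 64.54°
|L| = 5 · 10.548 / (5.3444 · 4.3174 · 2.3259) ≈ 0.98272
Gain = 20 log₁₀(0.98272) ≈ -0.15 dB
∠L = (84.56°) − (79.22° + 76.61° + 64.54°) = -135.81°

ω = 1: 14.5 dB, -4.5°; ω = 21: -0.2 dB, -135.8°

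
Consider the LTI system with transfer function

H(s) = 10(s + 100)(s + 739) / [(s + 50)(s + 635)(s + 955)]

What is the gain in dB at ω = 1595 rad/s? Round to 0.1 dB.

-45.2 dB

At s = jω = j1595:
zero (s+100): 100 + j1595 → |·| = √(100²+1595²) = √2554025 ≈ 1598.1, ∠ = arctan(1595/100) ≈ 86.41°
zero (s+739): 739 + j1595 → |·| = √(739²+1595²) = √3090146 ≈ 1757.9, ∠ = arctan(1595/739) ≈ 65.14°
pole (s+50): 50 + j1595 → |·| = √(50²+1595²) = √2546525 ≈ 1595.8, ∠ = arctan(1595/50) ≈ 88.20°
pole (s+635): 635 + j1595 → |·| = √(635²+1595²) = √2947250 ≈ 1716.8, ∠ = arctan(1595/635) ≈ 68.29°
pole (s+955): 955 + j1595 → |·| = √(955²+1595²) = √3456050 ≈ 1859, ∠ = arctan(1595/955) ≈ 59.09°
|H| = 10 · 2.8093e+06 / 5.093e+09 ≈ 0.005516
Gain = 20 log₁₀(0.005516) ≈ -45.17 dB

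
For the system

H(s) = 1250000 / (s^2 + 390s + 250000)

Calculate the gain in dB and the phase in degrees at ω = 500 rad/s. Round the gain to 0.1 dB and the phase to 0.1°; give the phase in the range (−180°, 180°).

16.1 dB, -90.0°

At s = jω = j500:
quadratic: (j500)² + 390·j500 + 250000 = 0 + j195000 → |·| ≈ 1.95e+05, ∠ ≈ 90.00°
|H| = 1250000 / 1.95e+05 ≈ 6.4103
Gain = 20 log₁₀(6.4103) ≈ 16.14 dB
∠H = 0.00° − 90.00° = -90.00°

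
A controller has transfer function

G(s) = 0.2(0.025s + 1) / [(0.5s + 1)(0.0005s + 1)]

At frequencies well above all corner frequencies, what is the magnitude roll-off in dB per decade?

Each pole contributes −20 dB/decade at high frequency; each zero contributes +20 dB/decade.
Net: 1 zero(s) − 2 pole(s) → -20 dB/decade.

-20 dB/decade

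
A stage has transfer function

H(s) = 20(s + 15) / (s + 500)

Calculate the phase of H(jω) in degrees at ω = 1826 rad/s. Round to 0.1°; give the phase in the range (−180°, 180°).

At s = jω = j1826:
zero (s+15): 15 + j1826 → |·| = √(15²+1826²) = √3334501 ≈ 1826.1, ∠ = arctan(1826/15) ≈ 89.53°
pole (s+500): 500 + j1826 → |·| = √(500²+1826²) = √3584276 ≈ 1893.2, ∠ = arctan(1826/500) ≈ 74.69°
∠H = 89.53° − 74.69° = 14.84°

14.8°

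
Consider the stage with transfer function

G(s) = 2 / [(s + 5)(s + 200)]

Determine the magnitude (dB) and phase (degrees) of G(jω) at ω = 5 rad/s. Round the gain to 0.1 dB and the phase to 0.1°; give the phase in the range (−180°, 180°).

At s = jω = j5:
pole (s+5): 5 + j5 → |·| = √(5²+5²) = √50 ≈ 7.0711, ∠ = arctan(5/5) ≈ 45.00°
pole (s+200): 200 + j5 → |·| = √(200²+5²) = √40025 ≈ 200.06, ∠ = arctan(5/200) ≈ 1.43°
|G| = 2 / 1414.6 ≈ 0.0014138
Gain = 20 log₁₀(0.0014138) ≈ -56.99 dB
∠G = 0.00° − 46.43° = -46.43°

-57.0 dB, -46.4°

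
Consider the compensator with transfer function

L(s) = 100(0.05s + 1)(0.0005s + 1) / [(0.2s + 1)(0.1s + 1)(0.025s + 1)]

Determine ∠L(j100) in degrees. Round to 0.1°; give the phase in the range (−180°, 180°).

At ω = 100 rad/s:
zero (1 + j100·0.05) = 1 + j5 → |·| ≈ 5.099, ∠ ≈ 78.69°
zero (1 + j100·0.0005) = 1 + j0.05 → |·| ≈ 1.0012, ∠ ≈ 2.86°
pole (1 + j100·0.2) = 1 + j20 → |·| ≈ 20.025, ∠ ≈ 87.14°
pole (1 + j100·0.1) = 1 + j10 → |·| ≈ 10.05, ∠ ≈ 84.29°
pole (1 + j100·0.025) = 1 + j2.5 → |·| ≈ 2.6926, ∠ ≈ 68.20°
∠L = (78.69° + 2.86°) − (87.14° + 84.29° + 68.20°) = -158.08°

-158.1°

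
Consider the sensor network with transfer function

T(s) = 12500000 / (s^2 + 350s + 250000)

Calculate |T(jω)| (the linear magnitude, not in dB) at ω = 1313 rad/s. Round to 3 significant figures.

8.10

At s = jω = j1313:
quadratic: (j1313)² + 350·j1313 + 250000 = -1473969 + j459550 → |·| ≈ 1.5439e+06, ∠ ≈ 162.68°
|T| = 12500000 / 1.5439e+06 ≈ 8.0964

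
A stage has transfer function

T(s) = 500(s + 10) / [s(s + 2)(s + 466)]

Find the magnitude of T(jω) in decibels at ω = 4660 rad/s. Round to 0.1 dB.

-92.8 dB

At s = jω = j4660:
zero (s+10): 10 + j4660 → |·| = √(10²+4660²) = √21715700 ≈ 4660, ∠ = arctan(4660/10) ≈ 89.88°
pole (s+2): 2 + j4660 → |·| = √(2²+4660²) = √21715604 ≈ 4660, ∠ = arctan(4660/2) ≈ 89.98°
pole (s+466): 466 + j4660 → |·| = √(466²+4660²) = √21932756 ≈ 4683.2, ∠ = arctan(4660/466) ≈ 84.29°
pole at origin: |s| = 4660, ∠ = 90.00° (in denominator)
|T| = 500 · 4660 / 1.017e+11 ≈ 2.2911e-05
Gain = 20 log₁₀(2.2911e-05) ≈ -92.80 dB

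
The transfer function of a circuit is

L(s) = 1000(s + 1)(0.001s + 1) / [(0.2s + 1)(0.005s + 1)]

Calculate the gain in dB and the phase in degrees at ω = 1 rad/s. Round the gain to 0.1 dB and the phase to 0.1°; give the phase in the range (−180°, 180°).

At ω = 1 rad/s:
zero (1 + j1·1) = 1 + j1 → |·| ≈ 1.4142, ∠ ≈ 45.00°
zero (1 + j1·0.001) = 1 + j0.001 → |·| ≈ 1, ∠ ≈ 0.06°
pole (1 + j1·0.2) = 1 + j0.2 → |·| ≈ 1.0198, ∠ ≈ 11.31°
pole (1 + j1·0.005) = 1 + j0.005 → |·| ≈ 1, ∠ ≈ 0.29°
|L| = 1000 · 1.4142 · 1 / (1.0198 · 1) ≈ 1386.7
Gain = 20 log₁₀(1386.7) ≈ 62.84 dB
∠L = (45.00° + 0.06°) − (11.31° + 0.29°) = 33.46°

62.8 dB, 33.5°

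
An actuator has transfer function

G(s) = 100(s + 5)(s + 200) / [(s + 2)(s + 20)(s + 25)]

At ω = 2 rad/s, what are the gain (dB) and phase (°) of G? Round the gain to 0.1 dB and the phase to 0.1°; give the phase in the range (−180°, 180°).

At s = jω = j2:
zero (s+5): 5 + j2 → |·| = √(5²+2²) = √29 ≈ 5.3852, ∠ = arctan(2/5) ≈ 21.80°
zero (s+200): 200 + j2 → |·| = √(200²+2²) = √40004 ≈ 200.01, ∠ = arctan(2/200) ≈ 0.57°
pole (s+2): 2 + j2 → |·| = √(2²+2²) = √8 ≈ 2.8284, ∠ = arctan(2/2) ≈ 45.00°
pole (s+20): 20 + j2 → |·| = √(20²+2²) = √404 ≈ 20.1, ∠ = arctan(2/20) ≈ 5.71°
pole (s+25): 25 + j2 → |·| = √(25²+2²) = √629 ≈ 25.08, ∠ = arctan(2/25) ≈ 4.57°
|G| = 100 · 1077.1 / 1425.8 ≈ 75.544
Gain = 20 log₁₀(75.544) ≈ 37.56 dB
∠G = 22.37° − 55.28° = -32.91°

37.6 dB, -32.9°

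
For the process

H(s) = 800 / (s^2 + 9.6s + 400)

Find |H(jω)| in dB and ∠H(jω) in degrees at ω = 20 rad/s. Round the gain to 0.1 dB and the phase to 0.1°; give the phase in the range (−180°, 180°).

12.4 dB, -90.0°

At s = jω = j20:
quadratic: (j20)² + 9.6·j20 + 400 = 0 + j192 → |·| ≈ 192, ∠ ≈ 90.00°
|H| = 800 / 192 ≈ 4.1667
Gain = 20 log₁₀(4.1667) ≈ 12.40 dB
∠H = 0.00° − 90.00° = -90.00°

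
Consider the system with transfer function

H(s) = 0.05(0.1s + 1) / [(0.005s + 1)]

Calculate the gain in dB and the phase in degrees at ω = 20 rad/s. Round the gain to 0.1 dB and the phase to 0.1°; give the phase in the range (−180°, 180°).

-19.1 dB, 57.7°

At ω = 20 rad/s:
zero (1 + j20·0.1) = 1 + j2 → |·| ≈ 2.2361, ∠ ≈ 63.43°
pole (1 + j20·0.005) = 1 + j0.1 → |·| ≈ 1.005, ∠ ≈ 5.71°
|H| = 0.05 · 2.2361 / (1.005) ≈ 0.11125
Gain = 20 log₁₀(0.11125) ≈ -19.07 dB
∠H = (63.43°) − (5.71°) = 57.72°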